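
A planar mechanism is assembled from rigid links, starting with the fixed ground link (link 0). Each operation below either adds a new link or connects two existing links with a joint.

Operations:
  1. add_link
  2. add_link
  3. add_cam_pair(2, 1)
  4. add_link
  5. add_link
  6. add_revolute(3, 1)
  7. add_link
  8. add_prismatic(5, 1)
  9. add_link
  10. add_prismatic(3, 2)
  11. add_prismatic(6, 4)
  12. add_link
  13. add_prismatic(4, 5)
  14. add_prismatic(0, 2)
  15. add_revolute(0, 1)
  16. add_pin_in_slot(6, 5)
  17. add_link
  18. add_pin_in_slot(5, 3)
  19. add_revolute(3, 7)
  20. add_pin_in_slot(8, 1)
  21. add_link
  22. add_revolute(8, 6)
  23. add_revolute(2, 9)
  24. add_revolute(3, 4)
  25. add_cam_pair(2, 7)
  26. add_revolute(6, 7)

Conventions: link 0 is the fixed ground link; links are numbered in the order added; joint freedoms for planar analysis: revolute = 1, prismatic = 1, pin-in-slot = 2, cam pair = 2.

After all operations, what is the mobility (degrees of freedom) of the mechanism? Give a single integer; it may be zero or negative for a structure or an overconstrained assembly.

L=1 J1=0 J2=0
add link → L=2 J1=0 J2=0
add link → L=3 J1=0 J2=0
C@2,1 dof=2 J2 → L=3 J1=0 J2=1
add link → L=4 J1=0 J2=1
add link → L=5 J1=0 J2=1
R@3,1 dof=1 J1 → L=5 J1=1 J2=1
add link → L=6 J1=1 J2=1
P@5,1 dof=1 J1 → L=6 J1=2 J2=1
add link → L=7 J1=2 J2=1
P@3,2 dof=1 J1 → L=7 J1=3 J2=1
P@6,4 dof=1 J1 → L=7 J1=4 J2=1
add link → L=8 J1=4 J2=1
P@4,5 dof=1 J1 → L=8 J1=5 J2=1
P@0,2 dof=1 J1 → L=8 J1=6 J2=1
R@0,1 dof=1 J1 → L=8 J1=7 J2=1
PS@6,5 dof=2 J2 → L=8 J1=7 J2=2
add link → L=9 J1=7 J2=2
PS@5,3 dof=2 J2 → L=9 J1=7 J2=3
R@3,7 dof=1 J1 → L=9 J1=8 J2=3
PS@8,1 dof=2 J2 → L=9 J1=8 J2=4
add link → L=10 J1=8 J2=4
R@8,6 dof=1 J1 → L=10 J1=9 J2=4
R@2,9 dof=1 J1 → L=10 J1=10 J2=4
R@3,4 dof=1 J1 → L=10 J1=11 J2=4
C@2,7 dof=2 J2 → L=10 J1=11 J2=5
R@6,7 dof=1 J1 → L=10 J1=12 J2=5
M=3(L−1)−2J1−J2=3·9−2·12−5=-2

M = -2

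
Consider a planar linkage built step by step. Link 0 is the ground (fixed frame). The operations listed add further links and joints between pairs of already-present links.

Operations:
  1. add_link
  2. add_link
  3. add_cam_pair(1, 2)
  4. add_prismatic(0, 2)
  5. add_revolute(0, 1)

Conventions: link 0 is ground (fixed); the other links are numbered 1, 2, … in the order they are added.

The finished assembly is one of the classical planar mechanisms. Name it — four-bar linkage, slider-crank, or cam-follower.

links: 3 (incl. ground); joints: 1 revolute, 1 prismatic, 1 higher (cam) pair, forming one closed loop
3 links, revolute + prismatic + higher pair in one loop → cam-follower

cam-follower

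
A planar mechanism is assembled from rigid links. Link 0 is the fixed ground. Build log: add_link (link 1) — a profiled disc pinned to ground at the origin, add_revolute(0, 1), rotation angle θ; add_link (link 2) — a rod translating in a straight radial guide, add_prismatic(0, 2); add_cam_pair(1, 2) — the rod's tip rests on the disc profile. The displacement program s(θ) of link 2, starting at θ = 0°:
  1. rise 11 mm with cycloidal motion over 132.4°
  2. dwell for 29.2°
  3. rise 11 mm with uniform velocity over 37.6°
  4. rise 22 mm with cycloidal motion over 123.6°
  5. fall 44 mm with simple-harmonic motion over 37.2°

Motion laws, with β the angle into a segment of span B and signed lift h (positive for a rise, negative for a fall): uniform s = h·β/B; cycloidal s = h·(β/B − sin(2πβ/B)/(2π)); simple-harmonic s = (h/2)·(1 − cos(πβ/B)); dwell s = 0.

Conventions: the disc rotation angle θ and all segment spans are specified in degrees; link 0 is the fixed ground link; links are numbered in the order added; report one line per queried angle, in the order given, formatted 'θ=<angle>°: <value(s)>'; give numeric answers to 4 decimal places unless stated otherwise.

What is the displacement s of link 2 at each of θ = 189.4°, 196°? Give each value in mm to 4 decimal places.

seg 1 [0°–132.4°] cycloidal, h=11: full span → s += 11 → s = 11.0000
seg 2 [132.4°–161.6°] dwell: s stays 11.0000
seg 3 [161.6°–199.2°] uniform, h=11: θ=189.4° here. β=27.8, B=37.6. 11·27.8/37.6 = 8.1330 → s = 19.1330
seg 3 [161.6°–199.2°] uniform, h=11: θ=196° here. β=34.4, B=37.6. 11·34.4/37.6 = 10.0638 → s = 21.0638

θ=189.4°: 19.1330
θ=196°: 21.0638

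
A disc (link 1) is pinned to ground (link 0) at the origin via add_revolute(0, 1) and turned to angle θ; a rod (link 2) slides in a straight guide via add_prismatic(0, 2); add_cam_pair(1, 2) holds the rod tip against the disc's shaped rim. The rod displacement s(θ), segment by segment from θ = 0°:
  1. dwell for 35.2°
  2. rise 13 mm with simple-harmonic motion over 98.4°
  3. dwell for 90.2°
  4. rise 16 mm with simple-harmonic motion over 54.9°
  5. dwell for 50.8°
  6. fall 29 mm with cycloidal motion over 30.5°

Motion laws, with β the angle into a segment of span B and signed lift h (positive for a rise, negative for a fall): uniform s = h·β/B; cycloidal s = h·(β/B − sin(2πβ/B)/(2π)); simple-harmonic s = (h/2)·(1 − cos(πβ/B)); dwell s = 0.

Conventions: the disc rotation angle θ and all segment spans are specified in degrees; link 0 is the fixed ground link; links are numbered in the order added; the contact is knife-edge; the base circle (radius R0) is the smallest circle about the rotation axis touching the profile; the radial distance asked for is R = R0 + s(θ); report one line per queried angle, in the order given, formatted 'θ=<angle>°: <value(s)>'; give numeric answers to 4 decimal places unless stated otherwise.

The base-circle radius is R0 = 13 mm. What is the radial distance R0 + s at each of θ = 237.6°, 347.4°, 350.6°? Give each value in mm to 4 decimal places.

segment 1 (0° to 35.2°, dwell): s unchanged at 0.0000
segment 2 (35.2° to 133.6°, simple-harmonic, h = 13) is passed completely: s = 0.0000 + (13) = 13.0000
segment 3 (133.6° to 223.8°, dwell): s unchanged at 13.0000
θ = 237.6° falls in segment 4 (223.8° to 278.7°, simple-harmonic, h = 16): β = 237.6 − 223.8 = 13.8°, B = 54.9°; Δs = 16/2·(1 − cos(π·0.2514)) = 2.3675; s = 13.0000 + 2.3675 = 15.3675
segment 4 (223.8° to 278.7°, simple-harmonic, h = 16) is passed completely: s = 13.0000 + (16) = 29.0000
segment 5 (278.7° to 329.5°, dwell): s unchanged at 29.0000
θ = 347.4° falls in segment 6 (329.5° to 360°, cycloidal, h = -29): β = 347.4 − 329.5 = 17.9°, B = 30.5°; Δs = -29·(0.5869 − sin(2π·0.5869)/(2π)) = -19.4160; s = 29.0000 − 19.4160 = 9.5840
θ = 350.6° falls in segment 6 (329.5° to 360°, cycloidal, h = -29): β = 350.6 − 329.5 = 21.1°, B = 30.5°; Δs = -29·(0.6918 − sin(2π·0.6918)/(2π)) = -24.3726; s = 29.0000 − 24.3726 = 4.6274
θ=237.6°: R = R0 + s = 13 + 15.3675 = 28.3675
θ=347.4°: R = R0 + s = 13 + 9.5840 = 22.5840
θ=350.6°: R = R0 + s = 13 + 4.6274 = 17.6274

θ=237.6°: 28.3675
θ=347.4°: 22.5840
θ=350.6°: 17.6274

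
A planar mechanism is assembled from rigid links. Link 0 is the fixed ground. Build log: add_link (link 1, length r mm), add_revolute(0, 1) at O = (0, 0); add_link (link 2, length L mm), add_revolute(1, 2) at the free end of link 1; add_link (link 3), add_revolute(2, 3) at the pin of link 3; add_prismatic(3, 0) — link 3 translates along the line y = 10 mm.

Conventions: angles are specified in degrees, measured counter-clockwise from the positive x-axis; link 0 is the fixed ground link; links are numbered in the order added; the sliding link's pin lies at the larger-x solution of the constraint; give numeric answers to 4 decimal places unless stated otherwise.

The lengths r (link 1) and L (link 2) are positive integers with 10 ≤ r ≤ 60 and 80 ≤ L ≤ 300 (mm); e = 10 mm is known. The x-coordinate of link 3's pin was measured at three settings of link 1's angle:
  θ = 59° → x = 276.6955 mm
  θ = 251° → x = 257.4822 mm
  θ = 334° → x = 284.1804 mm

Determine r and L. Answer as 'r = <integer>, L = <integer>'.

constraint per measurement: (x − r cos θ)² + (r sin θ − e)² = L²
subtracting the θ₁ and θ₂ equations cancels the r² and L² terms:
r = (x₁² − x₂²) / (2[(x₁cos θ₁ + e sin θ₁) − (x₂cos θ₂ + e sin θ₂)]) = 21.0001 → r = 21
L² = (x₁ − r cos θ₁)² + (r sin θ₁ − e)² = 70756.0233 → L = 266.0000 → L = 266
check at θ₃=334°: x = 284.1804 (printed 284.1804) ✓

r = 21, L = 266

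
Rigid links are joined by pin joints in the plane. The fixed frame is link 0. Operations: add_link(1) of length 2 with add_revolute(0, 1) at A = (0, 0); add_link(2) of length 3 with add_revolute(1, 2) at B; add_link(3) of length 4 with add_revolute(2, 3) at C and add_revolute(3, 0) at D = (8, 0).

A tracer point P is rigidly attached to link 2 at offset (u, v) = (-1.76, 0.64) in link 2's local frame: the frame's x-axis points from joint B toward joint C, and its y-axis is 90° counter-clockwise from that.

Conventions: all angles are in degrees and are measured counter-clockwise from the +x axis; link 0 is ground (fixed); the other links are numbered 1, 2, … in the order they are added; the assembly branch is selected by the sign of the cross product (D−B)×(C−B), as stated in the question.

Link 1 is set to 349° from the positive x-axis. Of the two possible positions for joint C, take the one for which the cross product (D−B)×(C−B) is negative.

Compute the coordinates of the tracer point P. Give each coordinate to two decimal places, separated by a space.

A=(0,0), D=(8.00,0)
B = A + 2.00·(cos349°, sin349°) = (1.9633, -0.3816)
|BD| = 6.0488
circle(B,3.00) ∩ circle(D,4.00): a=2.4458, h=1.7373
  candidates: C₊=(4.2945,1.5065) cross=10.509; C₋=(4.5138,-1.9612) cross=-10.509
  branch - wants cross < 0 → take C=(4.5138,-1.9612) (cross=-10.509)
ex = (C−B)/|BC| = (0.8502,-0.5265); ey = (0.5265,0.8502)
P = B + -1.76·ex + 0.64·ey = (0.8039,1.0891)

0.80 1.09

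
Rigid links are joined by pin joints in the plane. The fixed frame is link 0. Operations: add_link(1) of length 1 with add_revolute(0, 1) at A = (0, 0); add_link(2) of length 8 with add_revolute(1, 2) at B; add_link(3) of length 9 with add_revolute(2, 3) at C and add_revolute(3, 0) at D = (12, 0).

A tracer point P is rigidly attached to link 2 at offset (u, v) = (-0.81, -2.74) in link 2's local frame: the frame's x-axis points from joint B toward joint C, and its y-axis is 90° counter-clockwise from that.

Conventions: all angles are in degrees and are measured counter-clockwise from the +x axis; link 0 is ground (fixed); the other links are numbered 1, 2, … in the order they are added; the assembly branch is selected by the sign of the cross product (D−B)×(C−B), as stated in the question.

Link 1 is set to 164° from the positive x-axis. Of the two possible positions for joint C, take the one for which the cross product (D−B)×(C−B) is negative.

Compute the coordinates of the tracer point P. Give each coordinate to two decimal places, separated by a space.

A=(0,0), D=(12.00,0)
B = A + 1.00·(cos164°, sin164°) = (-0.9613, 0.2756)
|BD| = 12.9642
circle(B,8.00) ∩ circle(D,9.00): a=5.8264, h=5.4820
  candidates: C₊=(4.9804,5.6325) cross=71.070; C₋=(4.7473,-5.3290) cross=-71.070
  branch - wants cross < 0 → take C=(4.7473,-5.3290) (cross=-71.070)
ex = (C−B)/|BC| = (0.7136,-0.7006); ey = (0.7006,0.7136)
P = B + -0.81·ex + -2.74·ey = (-3.4589,-1.1121)

-3.46 -1.11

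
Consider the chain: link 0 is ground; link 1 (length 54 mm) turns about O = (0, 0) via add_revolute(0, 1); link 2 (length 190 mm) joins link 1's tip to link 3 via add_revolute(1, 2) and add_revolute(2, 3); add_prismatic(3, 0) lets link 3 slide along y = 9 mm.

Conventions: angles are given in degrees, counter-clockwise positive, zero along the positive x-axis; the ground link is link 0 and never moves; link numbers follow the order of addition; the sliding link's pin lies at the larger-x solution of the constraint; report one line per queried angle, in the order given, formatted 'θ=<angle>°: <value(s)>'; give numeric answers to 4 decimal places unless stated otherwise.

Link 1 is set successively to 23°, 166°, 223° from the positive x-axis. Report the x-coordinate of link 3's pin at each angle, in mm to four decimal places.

geometry: r = 54 mm, L = 190 mm, e = 9 mm
θ=23°: crank pin P = (r cos θ, r sin θ) = (49.707262, 21.099481)
θ=23°: h = r sin θ − e = 21.099481 − 9 = 12.099481
θ=23°: x = r cos θ + √(L² − h²) = 49.707262 + 189.614352 = 239.321614
θ=166°: crank pin P = (r cos θ, r sin θ) = (-52.395969, 13.063782)
θ=166°: h = r sin θ − e = 13.063782 − 9 = 4.063782
θ=166°: x = r cos θ + √(L² − h²) = -52.395969 + 189.956536 = 137.560567
θ=223°: crank pin P = (r cos θ, r sin θ) = (-39.493100, -36.827911)
θ=223°: h = r sin θ − e = -36.827911 − 9 = -45.827911
θ=223°: x = r cos θ + √(L² − h²) = -39.493100 + 184.390354 = 144.897254

θ=23°: 239.3216
θ=166°: 137.5606
θ=223°: 144.8973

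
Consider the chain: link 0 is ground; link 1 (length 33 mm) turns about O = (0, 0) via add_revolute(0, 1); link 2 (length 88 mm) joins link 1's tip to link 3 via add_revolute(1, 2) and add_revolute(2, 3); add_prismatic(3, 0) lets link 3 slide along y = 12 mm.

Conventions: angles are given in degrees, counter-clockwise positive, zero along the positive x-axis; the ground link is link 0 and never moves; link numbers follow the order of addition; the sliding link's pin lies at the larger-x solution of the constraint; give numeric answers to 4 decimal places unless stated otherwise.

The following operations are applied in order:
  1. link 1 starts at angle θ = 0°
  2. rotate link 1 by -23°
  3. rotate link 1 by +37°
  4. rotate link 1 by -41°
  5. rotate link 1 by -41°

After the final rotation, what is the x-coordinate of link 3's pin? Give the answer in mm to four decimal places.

geometry: r = 33 mm, L = 88 mm, e = 12 mm; θ starts at 0°
rotate link 1 by -23°: θ ← 0° -23° = -23°
rotate link 1 by +37°: θ ← -23° +37° = 14°
rotate link 1 by -41°: θ ← 14° -41° = -27°
rotate link 1 by -41°: θ ← -27° -41° = -68°
crank pin P = (r cos θ, r sin θ) = (12.362018, -30.597067)
h = r sin θ − e = -30.597067 − 12 = -42.597067
x = r cos θ + √(L² − h²) = 12.362018 + 77.003181 = 89.365198

89.3652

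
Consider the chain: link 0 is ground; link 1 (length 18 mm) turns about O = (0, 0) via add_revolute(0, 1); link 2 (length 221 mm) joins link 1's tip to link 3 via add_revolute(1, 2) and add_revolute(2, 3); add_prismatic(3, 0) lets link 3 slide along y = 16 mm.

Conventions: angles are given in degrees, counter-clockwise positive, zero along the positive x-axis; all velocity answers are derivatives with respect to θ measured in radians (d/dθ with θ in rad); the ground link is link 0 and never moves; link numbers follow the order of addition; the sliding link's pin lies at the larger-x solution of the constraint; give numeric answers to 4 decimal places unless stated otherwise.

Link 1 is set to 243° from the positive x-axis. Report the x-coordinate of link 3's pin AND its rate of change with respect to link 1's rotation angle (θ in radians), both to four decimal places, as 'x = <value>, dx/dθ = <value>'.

geometry: r = 18 mm, L = 221 mm, e = 16 mm
crank pin P = (r cos θ, r sin θ) = (-8.171829, -16.038117)
h = r sin θ − e = -16.038117 − 16 = -32.038117
x = r cos θ + √(L² − h²) = -8.171829 + 218.665404 = 210.493575
dx/dθ = −r sin θ − h·r cos θ/√(L² − h²) (θ in radians; h = -32.038117) = 14.840809

x = 210.4936, dx/dθ = 14.8408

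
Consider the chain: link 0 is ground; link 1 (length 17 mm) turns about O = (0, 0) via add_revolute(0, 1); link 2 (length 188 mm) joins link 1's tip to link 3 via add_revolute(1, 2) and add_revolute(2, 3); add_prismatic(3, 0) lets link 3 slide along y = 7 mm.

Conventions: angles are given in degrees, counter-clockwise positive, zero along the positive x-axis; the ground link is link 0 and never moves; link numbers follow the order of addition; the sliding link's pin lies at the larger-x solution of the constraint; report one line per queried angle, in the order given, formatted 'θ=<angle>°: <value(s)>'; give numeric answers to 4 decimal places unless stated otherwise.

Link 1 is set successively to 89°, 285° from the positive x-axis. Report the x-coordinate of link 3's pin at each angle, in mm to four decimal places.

geometry: r = 17 mm, L = 188 mm, e = 7 mm
θ=89°: crank pin P = (r cos θ, r sin θ) = (0.296691, 16.997411)
θ=89°: h = r sin θ − e = 16.997411 − 7 = 9.997411
θ=89°: x = r cos θ + √(L² − h²) = 0.296691 + 187.733992 = 188.030683
θ=285°: crank pin P = (r cos θ, r sin θ) = (4.399924, -16.420739)
θ=285°: h = r sin θ − e = -16.420739 − 7 = -23.420739
θ=285°: x = r cos θ + √(L² − h²) = 4.399924 + 186.535436 = 190.935360

θ=89°: 188.0307
θ=285°: 190.9354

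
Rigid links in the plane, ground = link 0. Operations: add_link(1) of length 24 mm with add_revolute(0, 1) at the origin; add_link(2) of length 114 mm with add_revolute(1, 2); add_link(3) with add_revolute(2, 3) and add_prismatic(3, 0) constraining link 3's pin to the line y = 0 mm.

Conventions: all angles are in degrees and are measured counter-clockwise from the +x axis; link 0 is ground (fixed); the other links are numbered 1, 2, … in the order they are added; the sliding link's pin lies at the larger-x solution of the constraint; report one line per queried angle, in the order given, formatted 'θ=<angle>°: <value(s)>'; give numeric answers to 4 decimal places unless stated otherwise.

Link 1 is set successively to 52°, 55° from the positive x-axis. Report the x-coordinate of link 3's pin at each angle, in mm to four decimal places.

geometry: r = 24 mm, L = 114 mm, e = 0 mm
θ=52°: crank pin P = (r cos θ, r sin θ) = (14.775875, 18.912258)
θ=52°: h = r sin θ − e = 18.912258 − 0 = 18.912258
θ=52°: x = r cos θ + √(L² − h²) = 14.775875 + 112.420312 = 127.196187
θ=55°: crank pin P = (r cos θ, r sin θ) = (13.765834, 19.659649)
θ=55°: h = r sin θ − e = 19.659649 − 0 = 19.659649
θ=55°: x = r cos θ + √(L² − h²) = 13.765834 + 112.292022 = 126.057856

θ=52°: 127.1962
θ=55°: 126.0579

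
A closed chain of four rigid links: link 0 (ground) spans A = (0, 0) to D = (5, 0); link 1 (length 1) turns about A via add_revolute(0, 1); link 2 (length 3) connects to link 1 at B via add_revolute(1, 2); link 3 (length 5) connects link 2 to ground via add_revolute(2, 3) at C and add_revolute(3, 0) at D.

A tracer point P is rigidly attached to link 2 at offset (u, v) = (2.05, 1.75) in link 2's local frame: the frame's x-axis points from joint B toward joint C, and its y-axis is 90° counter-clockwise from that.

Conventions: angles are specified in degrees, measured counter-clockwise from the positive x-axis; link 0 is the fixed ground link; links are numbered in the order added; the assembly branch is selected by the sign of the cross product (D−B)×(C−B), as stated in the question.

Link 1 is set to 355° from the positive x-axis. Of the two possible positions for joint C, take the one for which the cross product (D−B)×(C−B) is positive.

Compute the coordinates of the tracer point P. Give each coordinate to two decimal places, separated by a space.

A=(0,0), D=(5.00,0)
B = A + 1.00·(cos355°, sin355°) = (0.9962, -0.0872)
|BD| = 4.0048
circle(B,3.00) ∩ circle(D,5.00): a=0.0048, h=3.0000
  candidates: C₊=(0.9357,2.9122) cross=12.014; C₋=(1.0662,-3.0863) cross=-12.014
  branch + wants cross > 0 → take C=(0.9357,2.9122) (cross=12.014)
ex = (C−B)/|BC| = (-0.0202,0.9998); ey = (-0.9998,-0.0202)
P = B + 2.05·ex + 1.75·ey = (-0.7948,1.9271)

-0.79 1.93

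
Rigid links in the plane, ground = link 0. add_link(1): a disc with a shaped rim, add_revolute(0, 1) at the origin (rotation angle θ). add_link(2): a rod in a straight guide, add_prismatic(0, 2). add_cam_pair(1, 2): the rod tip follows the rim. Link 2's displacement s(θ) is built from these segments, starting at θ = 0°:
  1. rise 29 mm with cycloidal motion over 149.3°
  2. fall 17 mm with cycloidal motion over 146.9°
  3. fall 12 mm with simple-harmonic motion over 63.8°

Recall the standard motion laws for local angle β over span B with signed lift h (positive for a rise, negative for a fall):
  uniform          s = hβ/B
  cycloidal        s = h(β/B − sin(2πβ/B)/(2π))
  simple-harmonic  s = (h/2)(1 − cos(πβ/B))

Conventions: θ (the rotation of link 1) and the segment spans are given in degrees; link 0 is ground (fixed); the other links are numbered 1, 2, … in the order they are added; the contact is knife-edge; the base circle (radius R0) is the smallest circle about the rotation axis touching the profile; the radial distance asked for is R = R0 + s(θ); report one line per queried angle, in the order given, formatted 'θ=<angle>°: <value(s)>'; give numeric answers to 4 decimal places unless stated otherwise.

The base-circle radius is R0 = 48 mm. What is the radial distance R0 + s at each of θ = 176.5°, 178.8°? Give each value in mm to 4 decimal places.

segment 1 (0° to 149.3°, cycloidal, h = 29) is passed completely: s = 0.0000 + (29) = 29.0000
θ = 176.5° falls in segment 2 (149.3° to 296.2°, cycloidal, h = -17): β = 176.5 − 149.3 = 27.2°, B = 146.9°; Δs = -17·(0.1852 − sin(2π·0.1852)/(2π)) = -0.6635; s = 29.0000 − 0.6635 = 28.3365
θ = 178.8° falls in segment 2 (149.3° to 296.2°, cycloidal, h = -17): β = 178.8 − 149.3 = 29.5°, B = 146.9°; Δs = -17·(0.2008 − sin(2π·0.2008)/(2π)) = -0.8364; s = 29.0000 − 0.8364 = 28.1636
θ=176.5°: R = R0 + s = 48 + 28.3365 = 76.3365
θ=178.8°: R = R0 + s = 48 + 28.1636 = 76.1636

θ=176.5°: 76.3365
θ=178.8°: 76.1636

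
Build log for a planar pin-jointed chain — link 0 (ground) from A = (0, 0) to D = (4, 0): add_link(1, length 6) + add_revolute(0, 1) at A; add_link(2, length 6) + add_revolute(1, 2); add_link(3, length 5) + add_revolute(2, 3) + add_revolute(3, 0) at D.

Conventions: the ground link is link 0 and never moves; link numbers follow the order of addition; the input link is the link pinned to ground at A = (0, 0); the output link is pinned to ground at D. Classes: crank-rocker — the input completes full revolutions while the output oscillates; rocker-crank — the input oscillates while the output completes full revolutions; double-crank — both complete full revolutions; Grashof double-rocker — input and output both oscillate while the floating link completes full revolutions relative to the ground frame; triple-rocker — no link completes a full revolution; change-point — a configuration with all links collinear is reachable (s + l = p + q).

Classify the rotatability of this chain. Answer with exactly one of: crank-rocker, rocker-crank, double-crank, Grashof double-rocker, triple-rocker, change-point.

lengths: ground=4, input=6, coupler=6, output=5
sorted: s=4 (shortest), l=6 (longest), p+q=11
s + l = 10 vs p + q = 11
s + l < p + q (Grashof) with shortest = ground link → double-crank

double-crank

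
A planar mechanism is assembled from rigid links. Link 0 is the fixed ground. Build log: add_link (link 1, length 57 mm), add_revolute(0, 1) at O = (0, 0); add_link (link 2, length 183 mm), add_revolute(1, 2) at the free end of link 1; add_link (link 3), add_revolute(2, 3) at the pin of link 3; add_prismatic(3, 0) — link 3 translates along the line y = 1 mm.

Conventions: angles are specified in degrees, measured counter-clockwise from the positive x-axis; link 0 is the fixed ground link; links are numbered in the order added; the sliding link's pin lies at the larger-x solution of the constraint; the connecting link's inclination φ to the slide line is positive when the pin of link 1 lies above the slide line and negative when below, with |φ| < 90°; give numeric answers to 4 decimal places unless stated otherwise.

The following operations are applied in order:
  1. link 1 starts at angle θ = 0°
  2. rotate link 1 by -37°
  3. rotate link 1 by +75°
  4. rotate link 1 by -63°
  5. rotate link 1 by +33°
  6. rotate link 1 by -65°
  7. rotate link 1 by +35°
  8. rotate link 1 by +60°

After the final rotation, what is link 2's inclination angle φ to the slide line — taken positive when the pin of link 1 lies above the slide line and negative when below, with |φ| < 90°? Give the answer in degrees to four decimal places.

geometry: r = 57 mm, L = 183 mm, e = 1 mm; θ starts at 0°
rotate link 1 by -37°: θ ← 0° -37° = -37°
rotate link 1 by +75°: θ ← -37° +75° = 38°
rotate link 1 by -63°: θ ← 38° -63° = -25°
rotate link 1 by +33°: θ ← -25° +33° = 8°
rotate link 1 by -65°: θ ← 8° -65° = -57°
rotate link 1 by +35°: θ ← -57° +35° = -22°
rotate link 1 by +60°: θ ← -22° +60° = 38°
h = r sin θ − e = 35.092704 − 1 = 34.092704
sin φ = h / L = 34.092704 / 183 = 0.18629893
φ = arcsin(0.18629893) = 10.736872°

10.7369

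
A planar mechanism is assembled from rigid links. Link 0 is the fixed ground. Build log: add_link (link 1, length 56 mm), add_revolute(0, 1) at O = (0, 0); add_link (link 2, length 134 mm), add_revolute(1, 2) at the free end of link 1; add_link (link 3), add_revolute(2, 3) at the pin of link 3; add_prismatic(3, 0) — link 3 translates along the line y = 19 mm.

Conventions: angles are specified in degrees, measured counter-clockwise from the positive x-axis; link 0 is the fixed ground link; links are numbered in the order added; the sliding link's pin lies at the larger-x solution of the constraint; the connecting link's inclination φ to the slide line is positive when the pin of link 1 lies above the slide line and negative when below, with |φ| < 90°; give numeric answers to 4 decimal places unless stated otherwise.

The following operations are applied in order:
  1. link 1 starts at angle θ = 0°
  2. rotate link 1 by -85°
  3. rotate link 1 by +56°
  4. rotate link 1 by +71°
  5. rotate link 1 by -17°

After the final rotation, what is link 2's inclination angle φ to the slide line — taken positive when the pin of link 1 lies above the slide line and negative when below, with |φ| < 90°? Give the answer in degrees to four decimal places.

geometry: r = 56 mm, L = 134 mm, e = 19 mm; θ starts at 0°
rotate link 1 by -85°: θ ← 0° -85° = -85°
rotate link 1 by +56°: θ ← -85° +56° = -29°
rotate link 1 by +71°: θ ← -29° +71° = 42°
rotate link 1 by -17°: θ ← 42° -17° = 25°
h = r sin θ − e = 23.666623 − 19 = 4.666623
sin φ = h / L = 4.666623 / 134 = 0.03482554
φ = arcsin(0.03482554) = 1.995760°

1.9958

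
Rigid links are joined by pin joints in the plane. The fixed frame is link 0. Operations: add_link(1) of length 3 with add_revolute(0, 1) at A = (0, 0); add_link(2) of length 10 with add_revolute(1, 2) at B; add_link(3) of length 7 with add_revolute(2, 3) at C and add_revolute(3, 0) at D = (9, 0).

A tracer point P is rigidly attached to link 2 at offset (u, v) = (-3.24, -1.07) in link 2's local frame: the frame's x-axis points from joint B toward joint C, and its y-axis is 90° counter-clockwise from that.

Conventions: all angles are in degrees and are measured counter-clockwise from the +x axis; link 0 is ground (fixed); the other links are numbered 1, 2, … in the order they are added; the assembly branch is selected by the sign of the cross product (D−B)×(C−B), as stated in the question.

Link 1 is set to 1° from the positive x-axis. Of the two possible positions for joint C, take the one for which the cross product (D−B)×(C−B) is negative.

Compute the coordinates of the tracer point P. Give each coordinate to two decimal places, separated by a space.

A=(0,0), D=(9.00,0)
B = A + 3.00·(cos1°, sin1°) = (2.9995, 0.0524)
|BD| = 6.0007
circle(B,10.00) ∩ circle(D,7.00): a=7.2499, h=6.8876
  candidates: C₊=(10.3092,6.8765) cross=41.331; C₋=(10.1890,-6.8983) cross=-41.331
  branch - wants cross < 0 → take C=(10.1890,-6.8983) (cross=-41.331)
ex = (C−B)/|BC| = (0.7189,-0.6951); ey = (0.6951,0.7189)
P = B + -3.24·ex + -1.07·ey = (-0.0736,1.5351)

-0.07 1.54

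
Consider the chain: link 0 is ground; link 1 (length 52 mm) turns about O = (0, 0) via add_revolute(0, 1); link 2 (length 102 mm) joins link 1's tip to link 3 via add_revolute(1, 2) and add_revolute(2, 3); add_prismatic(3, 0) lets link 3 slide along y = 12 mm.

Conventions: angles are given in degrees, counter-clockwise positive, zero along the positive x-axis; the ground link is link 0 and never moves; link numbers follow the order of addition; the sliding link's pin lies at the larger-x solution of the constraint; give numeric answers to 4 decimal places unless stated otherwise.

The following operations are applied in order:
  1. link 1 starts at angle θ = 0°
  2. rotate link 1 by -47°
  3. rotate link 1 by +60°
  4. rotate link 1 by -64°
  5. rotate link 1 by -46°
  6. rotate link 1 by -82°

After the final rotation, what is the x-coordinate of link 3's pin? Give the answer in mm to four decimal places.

geometry: r = 52 mm, L = 102 mm, e = 12 mm; θ starts at 0°
rotate link 1 by -47°: θ ← 0° -47° = -47°
rotate link 1 by +60°: θ ← -47° +60° = 13°
rotate link 1 by -64°: θ ← 13° -64° = -51°
rotate link 1 by -46°: θ ← -51° -46° = -97°
rotate link 1 by -82°: θ ← -97° -82° = -179°
crank pin P = (r cos θ, r sin θ) = (-51.992080, -0.907525)
h = r sin θ − e = -0.907525 − 12 = -12.907525
x = r cos θ + √(L² − h²) = -51.992080 + 101.180017 = 49.187937

49.1879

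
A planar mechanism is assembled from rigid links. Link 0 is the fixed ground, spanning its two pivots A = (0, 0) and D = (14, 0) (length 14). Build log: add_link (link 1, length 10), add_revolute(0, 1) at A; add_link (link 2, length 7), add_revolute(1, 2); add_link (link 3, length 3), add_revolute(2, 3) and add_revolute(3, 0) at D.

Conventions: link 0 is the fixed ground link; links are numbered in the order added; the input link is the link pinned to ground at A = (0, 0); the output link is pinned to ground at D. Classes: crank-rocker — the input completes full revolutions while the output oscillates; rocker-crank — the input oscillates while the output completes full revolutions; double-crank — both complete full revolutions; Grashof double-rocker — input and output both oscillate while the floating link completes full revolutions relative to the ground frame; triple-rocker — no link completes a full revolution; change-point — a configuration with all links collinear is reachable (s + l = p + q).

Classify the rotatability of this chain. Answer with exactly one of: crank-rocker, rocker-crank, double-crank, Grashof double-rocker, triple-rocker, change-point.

lengths: ground=14, input=10, coupler=7, output=3
sorted: s=3 (shortest), l=14 (longest), p+q=17
s + l = 17 vs p + q = 17
s + l = p + q → change-point (collinear configuration reachable)

change-point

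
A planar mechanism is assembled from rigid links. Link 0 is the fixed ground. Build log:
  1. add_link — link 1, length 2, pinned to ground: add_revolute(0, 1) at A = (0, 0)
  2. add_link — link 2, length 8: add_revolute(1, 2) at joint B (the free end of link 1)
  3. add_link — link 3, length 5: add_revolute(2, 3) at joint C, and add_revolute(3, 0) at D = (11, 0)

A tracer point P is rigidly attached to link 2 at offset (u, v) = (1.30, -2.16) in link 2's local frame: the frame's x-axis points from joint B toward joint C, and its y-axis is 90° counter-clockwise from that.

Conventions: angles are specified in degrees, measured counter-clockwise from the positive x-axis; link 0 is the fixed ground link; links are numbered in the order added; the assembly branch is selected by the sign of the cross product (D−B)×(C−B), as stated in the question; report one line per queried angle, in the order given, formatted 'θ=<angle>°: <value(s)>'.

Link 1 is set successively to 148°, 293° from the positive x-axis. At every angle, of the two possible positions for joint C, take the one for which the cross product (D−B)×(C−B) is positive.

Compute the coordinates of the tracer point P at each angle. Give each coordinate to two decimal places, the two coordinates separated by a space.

A=(0,0), D=(11.00,0)
θ=148°: B = A + 2.00·(cos148°, sin148°) = (-1.6961, 1.0598)
θ=148°: |BD| = 12.7403
θ=148°: circle(B,8.00) ∩ circle(D,5.00): a=7.9007, h=1.2565
θ=148°:   candidates: C₊=(6.2818,1.6547) cross=16.008; C₋=(6.0727,-0.8496) cross=-16.008
θ=148°:   branch + wants cross > 0 → take C=(6.2818,1.6547) (cross=16.008)
θ=148°: ex = (C−B)/|BC| = (0.9972,0.0744); ey = (-0.0744,0.9972)
θ=148°: P = B + 1.30·ex + -2.16·ey = (-0.2391,-0.9975)
θ=293°: B = A + 2.00·(cos293°, sin293°) = (0.7815, -1.8410)
θ=293°: |BD| = 10.3831
θ=293°: circle(B,8.00) ∩ circle(D,5.00): a=7.0696, h=3.7445
θ=293°:   candidates: C₊=(7.0751,3.0976) cross=38.879; C₋=(8.4030,-4.2726) cross=-38.879
θ=293°:   branch + wants cross > 0 → take C=(7.0751,3.0976) (cross=38.879)
θ=293°: ex = (C−B)/|BC| = (0.7867,0.6173); ey = (-0.6173,0.7867)
θ=293°: P = B + 1.30·ex + -2.16·ey = (3.1376,-2.7378)

θ=148°: -0.24 -1.00
θ=293°: 3.14 -2.74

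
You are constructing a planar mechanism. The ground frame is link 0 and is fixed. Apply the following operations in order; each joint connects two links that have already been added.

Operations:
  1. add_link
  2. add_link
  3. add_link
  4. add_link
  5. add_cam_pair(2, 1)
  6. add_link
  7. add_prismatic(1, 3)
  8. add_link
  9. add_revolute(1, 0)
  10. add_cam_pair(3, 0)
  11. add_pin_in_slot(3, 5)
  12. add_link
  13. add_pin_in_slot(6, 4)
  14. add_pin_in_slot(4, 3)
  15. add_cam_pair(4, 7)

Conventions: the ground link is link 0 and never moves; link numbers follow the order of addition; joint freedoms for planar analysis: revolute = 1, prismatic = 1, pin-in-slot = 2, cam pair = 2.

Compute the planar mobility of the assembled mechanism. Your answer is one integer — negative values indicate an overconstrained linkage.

(L,J1,J2)=(1,0,0); link0 fixed
link1: (2,0,0)
link2: (3,0,0)
link3: (4,0,0)
link4: (5,0,0)
C 2-1 [J2]: (5,0,1)
link5: (6,0,1)
P 1-3 [J1]: (6,1,1)
link6: (7,1,1)
R 1-0 [J1]: (7,2,1)
C 3-0 [J2]: (7,2,2)
PS 3-5 [J2]: (7,2,3)
link7: (8,2,3)
PS 6-4 [J2]: (8,2,4)
PS 4-3 [J2]: (8,2,5)
C 4-7 [J2]: (8,2,6)
Grübler: 3·7 − 2·2 − 6 = 11

M = 11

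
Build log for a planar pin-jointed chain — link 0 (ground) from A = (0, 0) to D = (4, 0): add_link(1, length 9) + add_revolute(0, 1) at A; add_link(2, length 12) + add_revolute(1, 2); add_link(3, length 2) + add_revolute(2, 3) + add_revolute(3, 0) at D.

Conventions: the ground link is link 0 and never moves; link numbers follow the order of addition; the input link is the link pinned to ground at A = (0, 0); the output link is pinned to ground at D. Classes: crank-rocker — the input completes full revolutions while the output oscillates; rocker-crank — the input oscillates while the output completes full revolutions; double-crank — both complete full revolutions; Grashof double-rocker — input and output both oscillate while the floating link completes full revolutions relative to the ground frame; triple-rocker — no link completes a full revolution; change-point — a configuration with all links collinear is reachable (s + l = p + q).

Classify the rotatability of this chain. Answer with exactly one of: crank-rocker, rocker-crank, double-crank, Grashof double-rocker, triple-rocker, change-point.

lengths: ground=4, input=9, coupler=12, output=2
sorted: s=2 (shortest), l=12 (longest), p+q=13
s + l = 14 vs p + q = 13
s + l > p + q → non-Grashof → no link fully rotates → triple-rocker

triple-rocker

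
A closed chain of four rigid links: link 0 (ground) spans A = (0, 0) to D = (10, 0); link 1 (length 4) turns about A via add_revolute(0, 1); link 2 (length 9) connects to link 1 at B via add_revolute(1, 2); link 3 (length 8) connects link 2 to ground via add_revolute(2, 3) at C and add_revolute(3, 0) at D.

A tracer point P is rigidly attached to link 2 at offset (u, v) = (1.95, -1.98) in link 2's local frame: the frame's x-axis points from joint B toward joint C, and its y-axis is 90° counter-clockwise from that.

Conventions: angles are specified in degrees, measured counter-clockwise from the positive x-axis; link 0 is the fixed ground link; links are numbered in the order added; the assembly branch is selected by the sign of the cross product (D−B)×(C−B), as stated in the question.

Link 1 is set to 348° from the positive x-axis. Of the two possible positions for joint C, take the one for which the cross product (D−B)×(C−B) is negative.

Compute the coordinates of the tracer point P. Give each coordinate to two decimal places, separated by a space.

A=(0,0), D=(10.00,0)
B = A + 4.00·(cos348°, sin348°) = (3.9126, -0.8316)
|BD| = 6.1440
circle(B,9.00) ∩ circle(D,8.00): a=4.4555, h=7.8198
  candidates: C₊=(7.2685,7.5193) cross=48.044; C₋=(9.3855,-7.9764) cross=-48.044
  branch - wants cross < 0 → take C=(9.3855,-7.9764) (cross=-48.044)
ex = (C−B)/|BC| = (0.6081,-0.7939); ey = (0.7939,0.6081)
P = B + 1.95·ex + -1.98·ey = (3.5266,-3.5837)

3.53 -3.58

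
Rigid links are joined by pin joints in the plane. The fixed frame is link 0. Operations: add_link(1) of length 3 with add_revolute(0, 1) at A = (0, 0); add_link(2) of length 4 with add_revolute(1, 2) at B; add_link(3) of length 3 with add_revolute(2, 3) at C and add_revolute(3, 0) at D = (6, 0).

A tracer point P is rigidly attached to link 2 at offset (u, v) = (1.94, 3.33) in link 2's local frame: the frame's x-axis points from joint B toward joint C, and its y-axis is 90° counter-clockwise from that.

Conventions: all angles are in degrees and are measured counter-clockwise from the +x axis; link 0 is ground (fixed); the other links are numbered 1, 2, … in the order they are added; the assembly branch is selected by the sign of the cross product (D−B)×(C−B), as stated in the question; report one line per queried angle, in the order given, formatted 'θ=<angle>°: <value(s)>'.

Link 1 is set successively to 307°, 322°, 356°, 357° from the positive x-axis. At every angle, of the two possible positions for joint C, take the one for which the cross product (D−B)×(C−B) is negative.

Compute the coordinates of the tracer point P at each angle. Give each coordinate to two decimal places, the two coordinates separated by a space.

A=(0,0), D=(6.00,0)
θ=307°: B = A + 3.00·(cos307°, sin307°) = (1.8054, -2.3959)
θ=307°: |BD| = 4.8306
θ=307°: circle(B,4.00) ∩ circle(D,3.00): a=3.1398, h=2.4782
θ=307°:   candidates: C₊=(3.3027,1.3133) cross=11.971; C₋=(5.7610,-2.9905) cross=-11.971
θ=307°:   branch - wants cross < 0 → take C=(5.7610,-2.9905) (cross=-11.971)
θ=307°: ex = (C−B)/|BC| = (0.9889,-0.1486); ey = (0.1486,0.9889)
θ=307°: P = B + 1.94·ex + 3.33·ey = (4.2189,0.6087)
θ=322°: B = A + 3.00·(cos322°, sin322°) = (2.3640, -1.8470)
θ=322°: |BD| = 4.0782
θ=322°: circle(B,4.00) ∩ circle(D,3.00): a=2.8973, h=2.7578
θ=322°:   candidates: C₊=(3.6982,1.9240) cross=11.247; C₋=(6.1962,-2.9936) cross=-11.247
θ=322°:   branch - wants cross < 0 → take C=(6.1962,-2.9936) (cross=-11.247)
θ=322°: ex = (C−B)/|BC| = (0.9580,-0.2866); ey = (0.2866,0.9580)
θ=322°: P = B + 1.94·ex + 3.33·ey = (5.1772,0.7872)
θ=356°: B = A + 3.00·(cos356°, sin356°) = (2.9927, -0.2093)
θ=356°: |BD| = 3.0146
θ=356°: circle(B,4.00) ∩ circle(D,3.00): a=2.6683, h=2.9799
θ=356°:   candidates: C₊=(5.4477,2.9487) cross=8.983; C₋=(5.8614,-2.9968) cross=-8.983
θ=356°:   branch - wants cross < 0 → take C=(5.8614,-2.9968) (cross=-8.983)
θ=356°: ex = (C−B)/|BC| = (0.7172,-0.6969); ey = (0.6969,0.7172)
θ=356°: P = B + 1.94·ex + 3.33·ey = (6.7046,0.8270)
θ=357°: B = A + 3.00·(cos357°, sin357°) = (2.9959, -0.1570)
θ=357°: |BD| = 3.0082
θ=357°: circle(B,4.00) ∩ circle(D,3.00): a=2.6676, h=2.9806
θ=357°:   candidates: C₊=(5.5043,2.9588) cross=8.966; C₋=(5.8154,-2.9943) cross=-8.966
θ=357°:   branch - wants cross < 0 → take C=(5.8154,-2.9943) (cross=-8.966)
θ=357°: ex = (C−B)/|BC| = (0.7049,-0.7093); ey = (0.7093,0.7049)
θ=357°: P = B + 1.94·ex + 3.33·ey = (6.7254,0.8141)

θ=307°: 4.22 0.61
θ=322°: 5.18 0.79
θ=356°: 6.70 0.83
θ=357°: 6.73 0.81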